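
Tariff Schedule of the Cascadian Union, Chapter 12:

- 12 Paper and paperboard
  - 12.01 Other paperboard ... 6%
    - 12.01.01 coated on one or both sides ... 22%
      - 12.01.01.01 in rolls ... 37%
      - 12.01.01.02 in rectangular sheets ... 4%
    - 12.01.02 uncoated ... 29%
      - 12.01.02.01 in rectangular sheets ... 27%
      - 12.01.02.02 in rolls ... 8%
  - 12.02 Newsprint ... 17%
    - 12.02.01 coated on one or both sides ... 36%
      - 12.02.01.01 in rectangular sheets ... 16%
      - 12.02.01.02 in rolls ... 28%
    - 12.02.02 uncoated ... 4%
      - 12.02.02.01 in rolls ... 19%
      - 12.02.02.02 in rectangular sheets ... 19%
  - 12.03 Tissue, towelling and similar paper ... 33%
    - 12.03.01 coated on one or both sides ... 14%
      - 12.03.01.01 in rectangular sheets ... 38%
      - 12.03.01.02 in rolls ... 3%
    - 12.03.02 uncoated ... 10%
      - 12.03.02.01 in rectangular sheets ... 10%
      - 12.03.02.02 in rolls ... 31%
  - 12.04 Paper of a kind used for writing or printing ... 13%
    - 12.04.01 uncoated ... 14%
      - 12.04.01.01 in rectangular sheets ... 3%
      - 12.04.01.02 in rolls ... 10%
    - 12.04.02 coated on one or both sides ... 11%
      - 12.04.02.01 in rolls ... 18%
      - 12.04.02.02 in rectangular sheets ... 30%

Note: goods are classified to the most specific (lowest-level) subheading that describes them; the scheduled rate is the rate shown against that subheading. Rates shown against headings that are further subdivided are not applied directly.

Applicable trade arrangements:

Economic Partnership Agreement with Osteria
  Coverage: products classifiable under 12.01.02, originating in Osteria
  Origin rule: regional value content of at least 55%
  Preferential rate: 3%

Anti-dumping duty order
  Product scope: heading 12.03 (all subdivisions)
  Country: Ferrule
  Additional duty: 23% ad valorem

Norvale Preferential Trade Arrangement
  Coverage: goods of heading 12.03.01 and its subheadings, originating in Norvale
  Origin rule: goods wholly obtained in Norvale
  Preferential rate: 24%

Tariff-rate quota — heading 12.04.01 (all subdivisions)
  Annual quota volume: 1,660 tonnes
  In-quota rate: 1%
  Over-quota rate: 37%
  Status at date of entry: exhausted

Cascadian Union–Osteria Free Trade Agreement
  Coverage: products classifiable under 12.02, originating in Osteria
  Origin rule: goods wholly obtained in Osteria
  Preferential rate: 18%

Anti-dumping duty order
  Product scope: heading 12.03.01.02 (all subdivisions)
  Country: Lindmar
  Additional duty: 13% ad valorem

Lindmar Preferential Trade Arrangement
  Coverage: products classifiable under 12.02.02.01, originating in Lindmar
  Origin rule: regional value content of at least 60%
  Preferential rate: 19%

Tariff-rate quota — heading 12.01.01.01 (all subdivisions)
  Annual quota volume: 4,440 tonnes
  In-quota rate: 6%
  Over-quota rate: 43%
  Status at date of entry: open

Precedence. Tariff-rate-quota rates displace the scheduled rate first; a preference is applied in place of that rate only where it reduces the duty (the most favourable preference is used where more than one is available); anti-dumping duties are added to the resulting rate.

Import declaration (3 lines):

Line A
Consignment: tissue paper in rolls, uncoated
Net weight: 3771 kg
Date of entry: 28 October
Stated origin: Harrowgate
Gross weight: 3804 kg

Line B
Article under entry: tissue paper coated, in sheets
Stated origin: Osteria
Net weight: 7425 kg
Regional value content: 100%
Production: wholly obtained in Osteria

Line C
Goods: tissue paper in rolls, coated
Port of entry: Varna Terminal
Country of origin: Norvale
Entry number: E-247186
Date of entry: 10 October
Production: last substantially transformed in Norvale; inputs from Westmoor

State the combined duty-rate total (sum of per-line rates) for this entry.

72%

Line A: tissue paper → 12.03; uncoated → 12.03.02; in rolls → 12.03.02.02. Scheduled 31%. No special measure applies. → 31%.
Line B: tissue paper → 12.03; coated → 12.03.01; in sheets → 12.03.01.01. Scheduled 38%. Osteria agreement on 12.01.02: 12.03.01.01 not covered; Osteria agreement on 12.02: 12.03.01.01 not covered. → 38%.
Line C: tissue paper → 12.03; coated → 12.03.01; in rolls → 12.03.01.02. Scheduled 3%. Norvale agreement on 12.03.01: not wholly obtained. → 3%.
Sum: 31% + 38% + 3% = 72%.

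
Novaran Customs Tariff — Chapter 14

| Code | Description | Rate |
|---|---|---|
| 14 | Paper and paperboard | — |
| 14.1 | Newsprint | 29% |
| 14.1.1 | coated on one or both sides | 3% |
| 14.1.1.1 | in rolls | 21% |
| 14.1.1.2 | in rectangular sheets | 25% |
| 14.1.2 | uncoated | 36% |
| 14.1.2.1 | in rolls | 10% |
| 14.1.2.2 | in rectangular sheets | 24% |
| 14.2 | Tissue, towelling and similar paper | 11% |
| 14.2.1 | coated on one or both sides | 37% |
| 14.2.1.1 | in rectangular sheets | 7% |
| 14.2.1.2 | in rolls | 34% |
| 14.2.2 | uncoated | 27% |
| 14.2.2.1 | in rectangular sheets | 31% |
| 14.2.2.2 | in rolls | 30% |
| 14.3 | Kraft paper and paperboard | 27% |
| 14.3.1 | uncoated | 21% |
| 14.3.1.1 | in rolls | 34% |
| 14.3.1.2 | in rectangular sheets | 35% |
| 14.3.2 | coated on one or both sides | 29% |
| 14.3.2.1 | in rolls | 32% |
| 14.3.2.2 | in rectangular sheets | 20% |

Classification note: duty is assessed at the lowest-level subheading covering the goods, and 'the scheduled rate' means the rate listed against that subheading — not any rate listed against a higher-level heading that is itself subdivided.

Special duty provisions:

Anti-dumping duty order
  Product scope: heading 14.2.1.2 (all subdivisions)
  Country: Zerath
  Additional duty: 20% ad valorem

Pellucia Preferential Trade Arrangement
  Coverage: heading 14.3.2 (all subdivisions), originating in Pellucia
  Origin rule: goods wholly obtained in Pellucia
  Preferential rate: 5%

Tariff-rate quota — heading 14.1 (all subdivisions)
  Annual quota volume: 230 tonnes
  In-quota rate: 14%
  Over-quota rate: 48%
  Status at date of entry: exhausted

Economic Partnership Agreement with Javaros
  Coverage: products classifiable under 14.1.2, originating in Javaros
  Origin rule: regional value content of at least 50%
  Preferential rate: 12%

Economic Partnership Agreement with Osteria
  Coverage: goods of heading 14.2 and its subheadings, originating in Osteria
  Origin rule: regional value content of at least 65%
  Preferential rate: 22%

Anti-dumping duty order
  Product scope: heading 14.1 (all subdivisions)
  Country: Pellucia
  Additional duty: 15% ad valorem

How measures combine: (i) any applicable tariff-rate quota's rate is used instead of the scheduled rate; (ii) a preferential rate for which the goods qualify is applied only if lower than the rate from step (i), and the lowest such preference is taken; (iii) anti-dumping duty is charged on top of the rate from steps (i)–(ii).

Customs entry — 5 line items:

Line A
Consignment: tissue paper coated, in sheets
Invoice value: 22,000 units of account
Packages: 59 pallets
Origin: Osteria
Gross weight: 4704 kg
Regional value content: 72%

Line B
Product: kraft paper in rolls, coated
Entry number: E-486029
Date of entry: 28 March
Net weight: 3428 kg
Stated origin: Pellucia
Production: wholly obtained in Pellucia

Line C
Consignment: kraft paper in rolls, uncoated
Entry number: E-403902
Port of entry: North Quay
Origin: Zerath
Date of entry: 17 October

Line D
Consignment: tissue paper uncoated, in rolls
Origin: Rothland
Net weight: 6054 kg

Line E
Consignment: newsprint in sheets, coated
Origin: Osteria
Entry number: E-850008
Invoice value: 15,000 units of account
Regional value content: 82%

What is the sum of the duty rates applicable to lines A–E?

124%

Line A: tissue paper → 14.2; coated → 14.2.1; in sheets → 14.2.1.1. Scheduled 7%. Osteria agreement on 14.2: RVC ≥ 65% → 22% available; preference 22% not lower than 7% → no reduction. → 7%.
Line B: kraft paper → 14.3; coated → 14.3.2; in rolls → 14.3.2.1. Scheduled 32%. Pellucia agreement on 14.3.2: wholly obtained → 5% available; preferential 5%. → 5%.
Line C: kraft paper → 14.3; uncoated → 14.3.1; in rolls → 14.3.1.1. Scheduled 34%. No special measure applies. → 34%.
Line D: tissue paper → 14.2; uncoated → 14.2.2; in rolls → 14.2.2.2. Scheduled 30%. No special measure applies. → 30%.
Line E: newsprint → 14.1; coated → 14.1.1; in sheets → 14.1.1.2. Scheduled 25%. quota on 14.1 exhausted → over-quota 48%; Osteria agreement on 14.2: 14.1.1.2 not covered. → 48%.
Sum: 7% + 5% + 34% + 30% + 48% = 124%.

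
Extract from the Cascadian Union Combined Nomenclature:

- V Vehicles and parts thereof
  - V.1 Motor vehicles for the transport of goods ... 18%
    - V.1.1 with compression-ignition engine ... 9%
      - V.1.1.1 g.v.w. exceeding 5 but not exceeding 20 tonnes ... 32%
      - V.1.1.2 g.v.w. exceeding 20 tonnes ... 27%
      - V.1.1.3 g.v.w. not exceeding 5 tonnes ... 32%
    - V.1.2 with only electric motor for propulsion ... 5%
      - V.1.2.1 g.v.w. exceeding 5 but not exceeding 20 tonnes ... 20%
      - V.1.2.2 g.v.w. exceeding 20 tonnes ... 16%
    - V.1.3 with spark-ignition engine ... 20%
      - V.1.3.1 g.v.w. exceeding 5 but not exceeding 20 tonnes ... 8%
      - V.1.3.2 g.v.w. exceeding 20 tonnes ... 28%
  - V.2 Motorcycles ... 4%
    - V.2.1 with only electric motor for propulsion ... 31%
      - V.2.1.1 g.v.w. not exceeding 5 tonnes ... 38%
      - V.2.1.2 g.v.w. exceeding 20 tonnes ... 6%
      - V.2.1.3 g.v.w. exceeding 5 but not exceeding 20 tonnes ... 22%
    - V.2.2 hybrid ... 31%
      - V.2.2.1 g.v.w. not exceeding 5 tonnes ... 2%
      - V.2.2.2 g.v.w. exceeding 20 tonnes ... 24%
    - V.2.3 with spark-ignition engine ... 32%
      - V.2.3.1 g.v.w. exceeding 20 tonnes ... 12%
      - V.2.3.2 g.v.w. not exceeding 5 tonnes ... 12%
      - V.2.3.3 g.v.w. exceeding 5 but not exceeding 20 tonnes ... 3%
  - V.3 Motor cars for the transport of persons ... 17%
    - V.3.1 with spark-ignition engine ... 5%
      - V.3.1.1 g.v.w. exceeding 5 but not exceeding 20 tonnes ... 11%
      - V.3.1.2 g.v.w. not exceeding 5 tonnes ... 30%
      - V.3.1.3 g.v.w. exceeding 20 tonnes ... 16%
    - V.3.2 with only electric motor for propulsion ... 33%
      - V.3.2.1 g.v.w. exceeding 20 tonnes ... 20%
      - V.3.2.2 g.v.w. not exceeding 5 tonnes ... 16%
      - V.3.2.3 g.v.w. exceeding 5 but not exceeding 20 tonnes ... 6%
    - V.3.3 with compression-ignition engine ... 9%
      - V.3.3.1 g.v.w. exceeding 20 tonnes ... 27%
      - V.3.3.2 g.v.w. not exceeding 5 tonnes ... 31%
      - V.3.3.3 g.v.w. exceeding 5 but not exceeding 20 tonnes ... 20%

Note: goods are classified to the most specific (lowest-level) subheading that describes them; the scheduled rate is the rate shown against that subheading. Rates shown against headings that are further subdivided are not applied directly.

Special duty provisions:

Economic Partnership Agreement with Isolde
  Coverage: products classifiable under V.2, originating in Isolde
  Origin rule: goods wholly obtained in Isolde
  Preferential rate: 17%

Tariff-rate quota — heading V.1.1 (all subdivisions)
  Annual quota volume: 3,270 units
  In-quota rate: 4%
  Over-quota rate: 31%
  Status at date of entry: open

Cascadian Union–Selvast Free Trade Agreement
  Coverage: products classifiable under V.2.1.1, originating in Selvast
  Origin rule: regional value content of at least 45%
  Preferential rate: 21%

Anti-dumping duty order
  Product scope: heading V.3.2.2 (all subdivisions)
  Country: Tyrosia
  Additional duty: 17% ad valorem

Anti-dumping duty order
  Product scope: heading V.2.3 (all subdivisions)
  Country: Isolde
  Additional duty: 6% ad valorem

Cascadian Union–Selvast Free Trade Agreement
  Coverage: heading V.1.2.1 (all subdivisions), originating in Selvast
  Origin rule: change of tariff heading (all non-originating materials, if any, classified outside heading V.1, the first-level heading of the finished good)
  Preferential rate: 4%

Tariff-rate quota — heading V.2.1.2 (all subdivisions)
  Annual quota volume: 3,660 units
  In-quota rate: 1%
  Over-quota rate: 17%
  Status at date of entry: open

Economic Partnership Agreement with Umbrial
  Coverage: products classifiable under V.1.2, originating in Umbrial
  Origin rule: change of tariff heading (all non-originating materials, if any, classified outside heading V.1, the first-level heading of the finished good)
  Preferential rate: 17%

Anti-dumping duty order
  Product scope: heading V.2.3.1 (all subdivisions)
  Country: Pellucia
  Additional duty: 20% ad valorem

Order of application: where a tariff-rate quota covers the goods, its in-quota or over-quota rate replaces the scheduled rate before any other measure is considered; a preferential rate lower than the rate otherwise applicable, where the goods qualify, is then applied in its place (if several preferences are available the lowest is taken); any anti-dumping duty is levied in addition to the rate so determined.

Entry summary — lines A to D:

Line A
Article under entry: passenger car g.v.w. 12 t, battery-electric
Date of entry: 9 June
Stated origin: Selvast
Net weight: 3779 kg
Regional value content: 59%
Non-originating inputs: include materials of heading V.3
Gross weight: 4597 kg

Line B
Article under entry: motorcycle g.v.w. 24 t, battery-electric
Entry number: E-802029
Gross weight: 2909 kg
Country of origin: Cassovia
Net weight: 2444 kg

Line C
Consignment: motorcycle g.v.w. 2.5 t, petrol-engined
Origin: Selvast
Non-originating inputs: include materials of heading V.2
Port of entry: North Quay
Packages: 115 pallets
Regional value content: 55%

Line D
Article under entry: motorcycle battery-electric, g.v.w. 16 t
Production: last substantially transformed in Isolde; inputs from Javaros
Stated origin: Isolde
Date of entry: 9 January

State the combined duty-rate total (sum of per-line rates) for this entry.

Line A: passenger car → V.3; battery-electric → V.3.2; g.v.w. 12 t → V.3.2.3. Scheduled 6%. Selvast agreement on V.2.1.1: V.3.2.3 not covered; Selvast agreement on V.1.2.1: V.3.2.3 not covered. → 6%.
Line B: motorcycle → V.2; battery-electric → V.2.1; g.v.w. 24 t → V.2.1.2. Scheduled 6%. quota on V.2.1.2 open → in-quota 1%. → 1%.
Line C: motorcycle → V.2; petrol-engined → V.2.3; g.v.w. 2.5 t → V.2.3.2. Scheduled 12%. Selvast agreement on V.2.1.1: V.2.3.2 not covered; Selvast agreement on V.1.2.1: V.2.3.2 not covered. → 12%.
Line D: motorcycle → V.2; battery-electric → V.2.1; g.v.w. 16 t → V.2.1.3. Scheduled 22%. Isolde agreement on V.2: not wholly obtained. → 22%.
Sum: 6% + 1% + 12% + 22% = 41%.

41%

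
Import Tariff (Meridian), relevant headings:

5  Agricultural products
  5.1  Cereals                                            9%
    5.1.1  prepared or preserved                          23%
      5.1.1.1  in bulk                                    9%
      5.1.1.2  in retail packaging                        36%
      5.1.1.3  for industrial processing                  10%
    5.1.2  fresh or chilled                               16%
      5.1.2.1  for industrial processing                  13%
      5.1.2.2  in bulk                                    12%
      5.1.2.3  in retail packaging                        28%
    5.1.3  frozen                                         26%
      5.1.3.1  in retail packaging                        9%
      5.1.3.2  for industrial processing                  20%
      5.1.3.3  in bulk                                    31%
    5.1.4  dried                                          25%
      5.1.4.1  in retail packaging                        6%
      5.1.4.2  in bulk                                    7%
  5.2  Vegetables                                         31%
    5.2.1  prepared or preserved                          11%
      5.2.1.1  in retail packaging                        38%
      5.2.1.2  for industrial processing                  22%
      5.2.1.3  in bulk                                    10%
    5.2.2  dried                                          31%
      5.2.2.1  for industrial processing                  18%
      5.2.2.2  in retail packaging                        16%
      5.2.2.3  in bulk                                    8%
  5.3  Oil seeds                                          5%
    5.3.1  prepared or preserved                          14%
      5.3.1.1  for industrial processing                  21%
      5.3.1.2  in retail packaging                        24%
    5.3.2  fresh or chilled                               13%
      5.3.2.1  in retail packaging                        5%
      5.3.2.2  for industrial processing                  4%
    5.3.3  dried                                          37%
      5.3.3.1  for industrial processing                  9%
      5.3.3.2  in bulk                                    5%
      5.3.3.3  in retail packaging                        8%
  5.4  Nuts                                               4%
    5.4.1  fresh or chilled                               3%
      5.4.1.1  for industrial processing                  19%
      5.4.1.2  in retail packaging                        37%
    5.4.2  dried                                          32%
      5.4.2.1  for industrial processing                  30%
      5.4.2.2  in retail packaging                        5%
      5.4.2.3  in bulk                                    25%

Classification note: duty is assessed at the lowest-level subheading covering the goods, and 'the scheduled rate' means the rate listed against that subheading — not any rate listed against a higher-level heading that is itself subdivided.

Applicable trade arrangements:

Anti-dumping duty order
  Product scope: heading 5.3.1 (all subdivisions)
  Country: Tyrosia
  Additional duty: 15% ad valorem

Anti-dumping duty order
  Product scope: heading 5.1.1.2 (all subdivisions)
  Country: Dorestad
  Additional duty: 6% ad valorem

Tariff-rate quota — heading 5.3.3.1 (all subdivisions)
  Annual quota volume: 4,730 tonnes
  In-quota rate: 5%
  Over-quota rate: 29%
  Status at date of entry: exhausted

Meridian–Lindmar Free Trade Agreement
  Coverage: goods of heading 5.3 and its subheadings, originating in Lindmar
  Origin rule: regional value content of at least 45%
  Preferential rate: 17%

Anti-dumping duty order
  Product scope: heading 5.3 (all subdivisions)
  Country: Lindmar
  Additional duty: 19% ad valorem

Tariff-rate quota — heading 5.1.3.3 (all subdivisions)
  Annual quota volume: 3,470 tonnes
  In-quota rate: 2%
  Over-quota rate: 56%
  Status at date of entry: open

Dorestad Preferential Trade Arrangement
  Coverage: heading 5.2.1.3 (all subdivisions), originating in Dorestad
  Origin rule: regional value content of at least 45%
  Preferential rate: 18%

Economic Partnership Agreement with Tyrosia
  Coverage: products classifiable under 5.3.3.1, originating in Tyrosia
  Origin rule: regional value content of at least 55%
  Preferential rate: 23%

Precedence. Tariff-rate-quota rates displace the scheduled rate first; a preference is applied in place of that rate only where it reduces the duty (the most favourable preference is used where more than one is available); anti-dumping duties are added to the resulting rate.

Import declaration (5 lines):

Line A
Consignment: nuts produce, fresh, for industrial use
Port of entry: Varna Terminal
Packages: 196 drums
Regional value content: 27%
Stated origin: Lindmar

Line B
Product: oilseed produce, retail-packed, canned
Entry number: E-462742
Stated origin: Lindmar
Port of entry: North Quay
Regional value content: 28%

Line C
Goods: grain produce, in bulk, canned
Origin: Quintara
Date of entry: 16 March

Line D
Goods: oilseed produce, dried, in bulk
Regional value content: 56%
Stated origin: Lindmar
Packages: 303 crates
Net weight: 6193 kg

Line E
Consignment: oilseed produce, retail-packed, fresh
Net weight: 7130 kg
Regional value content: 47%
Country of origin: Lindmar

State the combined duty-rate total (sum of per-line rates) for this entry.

119%

Line A: nuts → 5.4; fresh → 5.4.1; for industrial use → 5.4.1.1. Scheduled 19%. Lindmar agreement on 5.3: 5.4.1.1 not covered. → 19%.
Line B: oilseed → 5.3; canned → 5.3.1; retail-packed → 5.3.1.2. Scheduled 24%. Lindmar agreement on 5.3: RVC < 45%; anti-dumping (Lindmar, 5.3): +19%; total 24% + 19% = 43%. → 43%.
Line C: grain → 5.1; canned → 5.1.1; in bulk → 5.1.1.1. Scheduled 9%. No special measure applies. → 9%.
Line D: oilseed → 5.3; dried → 5.3.3; in bulk → 5.3.3.2. Scheduled 5%. Lindmar agreement on 5.3: RVC ≥ 45% → 17% available; preference 17% not lower than 5% → no reduction; anti-dumping (Lindmar, 5.3): +19%; total 5% + 19% = 24%. → 24%.
Line E: oilseed → 5.3; fresh → 5.3.2; retail-packed → 5.3.2.1. Scheduled 5%. Lindmar agreement on 5.3: RVC ≥ 45% → 17% available; preference 17% not lower than 5% → no reduction; anti-dumping (Lindmar, 5.3): +19%; total 5% + 19% = 24%. → 24%.
Sum: 19% + 43% + 9% + 24% + 24% = 119%.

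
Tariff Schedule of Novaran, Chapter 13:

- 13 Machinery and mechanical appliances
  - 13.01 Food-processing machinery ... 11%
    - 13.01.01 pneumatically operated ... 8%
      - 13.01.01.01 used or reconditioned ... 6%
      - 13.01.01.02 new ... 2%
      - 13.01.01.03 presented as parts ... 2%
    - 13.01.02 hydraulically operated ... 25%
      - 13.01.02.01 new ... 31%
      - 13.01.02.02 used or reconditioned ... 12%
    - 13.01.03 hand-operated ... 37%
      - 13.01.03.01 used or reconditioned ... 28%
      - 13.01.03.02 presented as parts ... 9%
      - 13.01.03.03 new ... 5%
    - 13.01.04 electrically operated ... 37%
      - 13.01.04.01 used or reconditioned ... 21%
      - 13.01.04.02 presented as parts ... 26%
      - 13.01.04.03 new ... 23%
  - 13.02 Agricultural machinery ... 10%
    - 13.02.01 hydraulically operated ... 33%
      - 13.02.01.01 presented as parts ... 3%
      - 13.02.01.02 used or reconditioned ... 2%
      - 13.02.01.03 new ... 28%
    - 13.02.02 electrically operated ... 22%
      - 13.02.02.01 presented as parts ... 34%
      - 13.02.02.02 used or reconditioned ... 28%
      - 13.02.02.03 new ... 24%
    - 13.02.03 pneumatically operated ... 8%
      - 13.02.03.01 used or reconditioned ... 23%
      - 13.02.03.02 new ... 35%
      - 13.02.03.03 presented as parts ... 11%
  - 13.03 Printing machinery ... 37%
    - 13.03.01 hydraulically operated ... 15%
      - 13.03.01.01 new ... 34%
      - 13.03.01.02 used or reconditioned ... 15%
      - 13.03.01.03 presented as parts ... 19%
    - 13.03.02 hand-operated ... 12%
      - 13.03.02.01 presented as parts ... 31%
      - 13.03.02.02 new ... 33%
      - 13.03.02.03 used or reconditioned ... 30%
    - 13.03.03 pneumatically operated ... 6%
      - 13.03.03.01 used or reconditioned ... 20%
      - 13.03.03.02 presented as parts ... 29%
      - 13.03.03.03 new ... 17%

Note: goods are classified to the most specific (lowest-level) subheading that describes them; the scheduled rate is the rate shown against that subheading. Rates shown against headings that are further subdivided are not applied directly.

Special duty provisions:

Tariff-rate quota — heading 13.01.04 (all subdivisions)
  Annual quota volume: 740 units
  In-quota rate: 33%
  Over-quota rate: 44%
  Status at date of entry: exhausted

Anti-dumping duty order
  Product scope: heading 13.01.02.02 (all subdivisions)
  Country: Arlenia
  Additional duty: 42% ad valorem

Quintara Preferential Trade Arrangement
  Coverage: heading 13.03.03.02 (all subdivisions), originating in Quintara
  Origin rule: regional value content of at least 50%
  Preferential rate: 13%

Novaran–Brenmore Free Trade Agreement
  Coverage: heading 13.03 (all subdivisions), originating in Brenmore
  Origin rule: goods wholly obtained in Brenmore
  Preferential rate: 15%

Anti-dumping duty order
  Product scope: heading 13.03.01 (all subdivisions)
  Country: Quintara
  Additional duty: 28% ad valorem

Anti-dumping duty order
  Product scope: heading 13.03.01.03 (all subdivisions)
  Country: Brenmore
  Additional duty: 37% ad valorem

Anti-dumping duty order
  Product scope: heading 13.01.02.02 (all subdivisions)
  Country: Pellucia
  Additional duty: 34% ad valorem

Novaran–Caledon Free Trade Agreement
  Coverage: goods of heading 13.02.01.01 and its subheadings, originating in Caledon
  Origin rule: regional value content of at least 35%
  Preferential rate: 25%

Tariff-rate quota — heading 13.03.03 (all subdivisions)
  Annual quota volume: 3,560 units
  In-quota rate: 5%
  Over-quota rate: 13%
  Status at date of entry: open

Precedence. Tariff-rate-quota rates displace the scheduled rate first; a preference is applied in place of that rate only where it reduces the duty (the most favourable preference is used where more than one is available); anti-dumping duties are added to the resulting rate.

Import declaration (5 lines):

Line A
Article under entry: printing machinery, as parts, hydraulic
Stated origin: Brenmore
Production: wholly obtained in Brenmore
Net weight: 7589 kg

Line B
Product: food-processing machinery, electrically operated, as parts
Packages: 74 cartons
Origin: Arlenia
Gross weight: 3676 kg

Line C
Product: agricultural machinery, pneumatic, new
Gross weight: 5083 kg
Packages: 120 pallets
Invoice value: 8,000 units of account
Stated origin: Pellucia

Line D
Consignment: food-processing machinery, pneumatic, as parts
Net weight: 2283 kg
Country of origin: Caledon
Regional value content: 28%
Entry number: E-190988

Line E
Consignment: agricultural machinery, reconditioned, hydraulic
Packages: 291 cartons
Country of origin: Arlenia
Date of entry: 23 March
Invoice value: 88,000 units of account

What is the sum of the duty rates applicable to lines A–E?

Line A: printing → 13.03; hydraulic → 13.03.01; as parts → 13.03.01.03. Scheduled 19%. Brenmore agreement on 13.03: wholly obtained → 15% available; preferential 15%; anti-dumping (Brenmore, 13.03.01.03): +37%; total 15% + 37% = 52%. → 52%.
Line B: food-processing → 13.01; electrically operated → 13.01.04; as parts → 13.01.04.02. Scheduled 26%. quota on 13.01.04 exhausted → over-quota 44%. → 44%.
Line C: agricultural → 13.02; pneumatic → 13.02.03; new → 13.02.03.02. Scheduled 35%. No special measure applies. → 35%.
Line D: food-processing → 13.01; pneumatic → 13.01.01; as parts → 13.01.01.03. Scheduled 2%. Caledon agreement on 13.02.01.01: 13.01.01.03 not covered. → 2%.
Line E: agricultural → 13.02; hydraulic → 13.02.01; reconditioned → 13.02.01.02. Scheduled 2%. No special measure applies. → 2%.
Sum: 52% + 44% + 35% + 2% + 2% = 135%.

135%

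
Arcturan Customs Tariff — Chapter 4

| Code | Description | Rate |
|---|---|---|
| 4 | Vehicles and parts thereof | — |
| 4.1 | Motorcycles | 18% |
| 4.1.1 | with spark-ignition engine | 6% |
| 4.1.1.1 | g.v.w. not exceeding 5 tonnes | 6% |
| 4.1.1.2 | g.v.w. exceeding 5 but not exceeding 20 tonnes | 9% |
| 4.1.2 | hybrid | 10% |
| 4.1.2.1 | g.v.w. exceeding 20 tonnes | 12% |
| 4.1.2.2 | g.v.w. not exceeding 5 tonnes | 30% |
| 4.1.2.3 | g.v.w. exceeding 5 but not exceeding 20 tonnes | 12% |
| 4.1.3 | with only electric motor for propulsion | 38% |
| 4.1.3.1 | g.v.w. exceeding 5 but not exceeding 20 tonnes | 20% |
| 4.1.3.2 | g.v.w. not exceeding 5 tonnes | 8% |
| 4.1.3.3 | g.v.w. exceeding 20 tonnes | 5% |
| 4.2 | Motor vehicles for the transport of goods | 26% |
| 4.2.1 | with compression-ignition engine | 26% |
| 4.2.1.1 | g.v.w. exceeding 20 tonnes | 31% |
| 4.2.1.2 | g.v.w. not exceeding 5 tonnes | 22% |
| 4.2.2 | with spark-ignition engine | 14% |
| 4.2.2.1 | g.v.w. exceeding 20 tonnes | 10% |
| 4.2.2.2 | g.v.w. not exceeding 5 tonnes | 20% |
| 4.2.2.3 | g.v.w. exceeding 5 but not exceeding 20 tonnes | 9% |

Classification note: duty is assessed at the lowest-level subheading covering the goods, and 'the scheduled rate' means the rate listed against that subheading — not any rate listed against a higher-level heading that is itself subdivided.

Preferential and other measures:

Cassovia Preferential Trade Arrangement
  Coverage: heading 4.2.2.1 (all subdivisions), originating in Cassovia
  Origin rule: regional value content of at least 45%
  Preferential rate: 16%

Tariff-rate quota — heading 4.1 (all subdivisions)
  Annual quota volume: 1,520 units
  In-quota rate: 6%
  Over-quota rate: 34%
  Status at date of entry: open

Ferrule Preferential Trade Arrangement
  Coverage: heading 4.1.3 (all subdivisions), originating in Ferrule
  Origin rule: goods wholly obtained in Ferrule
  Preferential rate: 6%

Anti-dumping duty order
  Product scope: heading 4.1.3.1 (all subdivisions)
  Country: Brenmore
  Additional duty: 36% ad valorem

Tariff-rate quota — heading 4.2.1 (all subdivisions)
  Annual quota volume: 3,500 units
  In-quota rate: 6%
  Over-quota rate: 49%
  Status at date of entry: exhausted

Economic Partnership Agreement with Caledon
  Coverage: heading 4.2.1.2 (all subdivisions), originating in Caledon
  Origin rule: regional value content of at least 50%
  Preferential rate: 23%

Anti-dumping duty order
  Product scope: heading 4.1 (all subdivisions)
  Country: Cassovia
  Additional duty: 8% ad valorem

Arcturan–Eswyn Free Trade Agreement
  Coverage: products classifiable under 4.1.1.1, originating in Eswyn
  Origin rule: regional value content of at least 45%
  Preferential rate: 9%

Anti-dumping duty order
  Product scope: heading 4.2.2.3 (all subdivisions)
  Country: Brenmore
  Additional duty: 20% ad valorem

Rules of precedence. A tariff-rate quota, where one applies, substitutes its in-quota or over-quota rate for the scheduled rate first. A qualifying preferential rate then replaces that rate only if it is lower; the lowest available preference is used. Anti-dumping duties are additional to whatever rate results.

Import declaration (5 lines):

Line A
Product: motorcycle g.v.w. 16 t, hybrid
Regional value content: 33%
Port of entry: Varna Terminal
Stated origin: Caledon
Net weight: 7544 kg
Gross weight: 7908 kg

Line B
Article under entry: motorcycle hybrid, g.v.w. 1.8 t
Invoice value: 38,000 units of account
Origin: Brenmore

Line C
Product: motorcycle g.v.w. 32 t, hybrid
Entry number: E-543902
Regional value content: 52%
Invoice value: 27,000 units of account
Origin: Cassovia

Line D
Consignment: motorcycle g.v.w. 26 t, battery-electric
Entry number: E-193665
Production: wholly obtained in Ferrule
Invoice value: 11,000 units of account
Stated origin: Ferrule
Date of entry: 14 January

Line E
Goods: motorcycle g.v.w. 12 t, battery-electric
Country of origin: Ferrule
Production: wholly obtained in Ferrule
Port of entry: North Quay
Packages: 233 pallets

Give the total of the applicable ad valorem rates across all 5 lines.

Line A: motorcycle → 4.1; hybrid → 4.1.2; g.v.w. 16 t → 4.1.2.3. Scheduled 12%. quota on 4.1 open → in-quota 6%; Caledon agreement on 4.2.1.2: 4.1.2.3 not covered. → 6%.
Line B: motorcycle → 4.1; hybrid → 4.1.2; g.v.w. 1.8 t → 4.1.2.2. Scheduled 30%. quota on 4.1 open → in-quota 6%. → 6%.
Line C: motorcycle → 4.1; hybrid → 4.1.2; g.v.w. 32 t → 4.1.2.1. Scheduled 12%. quota on 4.1 open → in-quota 6%; Cassovia agreement on 4.2.2.1: 4.1.2.1 not covered; anti-dumping (Cassovia, 4.1): +8%; total 6% + 8% = 14%. → 14%.
Line D: motorcycle → 4.1; battery-electric → 4.1.3; g.v.w. 26 t → 4.1.3.3. Scheduled 5%. quota on 4.1 open → in-quota 6%; Ferrule agreement on 4.1.3: wholly obtained → 6% available; preference 6% not lower than 6% → no reduction. → 6%.
Line E: motorcycle → 4.1; battery-electric → 4.1.3; g.v.w. 12 t → 4.1.3.1. Scheduled 20%. quota on 4.1 open → in-quota 6%; Ferrule agreement on 4.1.3: wholly obtained → 6% available; preference 6% not lower than 6% → no reduction. → 6%.
Sum: 6% + 6% + 14% + 6% + 6% = 38%.

38%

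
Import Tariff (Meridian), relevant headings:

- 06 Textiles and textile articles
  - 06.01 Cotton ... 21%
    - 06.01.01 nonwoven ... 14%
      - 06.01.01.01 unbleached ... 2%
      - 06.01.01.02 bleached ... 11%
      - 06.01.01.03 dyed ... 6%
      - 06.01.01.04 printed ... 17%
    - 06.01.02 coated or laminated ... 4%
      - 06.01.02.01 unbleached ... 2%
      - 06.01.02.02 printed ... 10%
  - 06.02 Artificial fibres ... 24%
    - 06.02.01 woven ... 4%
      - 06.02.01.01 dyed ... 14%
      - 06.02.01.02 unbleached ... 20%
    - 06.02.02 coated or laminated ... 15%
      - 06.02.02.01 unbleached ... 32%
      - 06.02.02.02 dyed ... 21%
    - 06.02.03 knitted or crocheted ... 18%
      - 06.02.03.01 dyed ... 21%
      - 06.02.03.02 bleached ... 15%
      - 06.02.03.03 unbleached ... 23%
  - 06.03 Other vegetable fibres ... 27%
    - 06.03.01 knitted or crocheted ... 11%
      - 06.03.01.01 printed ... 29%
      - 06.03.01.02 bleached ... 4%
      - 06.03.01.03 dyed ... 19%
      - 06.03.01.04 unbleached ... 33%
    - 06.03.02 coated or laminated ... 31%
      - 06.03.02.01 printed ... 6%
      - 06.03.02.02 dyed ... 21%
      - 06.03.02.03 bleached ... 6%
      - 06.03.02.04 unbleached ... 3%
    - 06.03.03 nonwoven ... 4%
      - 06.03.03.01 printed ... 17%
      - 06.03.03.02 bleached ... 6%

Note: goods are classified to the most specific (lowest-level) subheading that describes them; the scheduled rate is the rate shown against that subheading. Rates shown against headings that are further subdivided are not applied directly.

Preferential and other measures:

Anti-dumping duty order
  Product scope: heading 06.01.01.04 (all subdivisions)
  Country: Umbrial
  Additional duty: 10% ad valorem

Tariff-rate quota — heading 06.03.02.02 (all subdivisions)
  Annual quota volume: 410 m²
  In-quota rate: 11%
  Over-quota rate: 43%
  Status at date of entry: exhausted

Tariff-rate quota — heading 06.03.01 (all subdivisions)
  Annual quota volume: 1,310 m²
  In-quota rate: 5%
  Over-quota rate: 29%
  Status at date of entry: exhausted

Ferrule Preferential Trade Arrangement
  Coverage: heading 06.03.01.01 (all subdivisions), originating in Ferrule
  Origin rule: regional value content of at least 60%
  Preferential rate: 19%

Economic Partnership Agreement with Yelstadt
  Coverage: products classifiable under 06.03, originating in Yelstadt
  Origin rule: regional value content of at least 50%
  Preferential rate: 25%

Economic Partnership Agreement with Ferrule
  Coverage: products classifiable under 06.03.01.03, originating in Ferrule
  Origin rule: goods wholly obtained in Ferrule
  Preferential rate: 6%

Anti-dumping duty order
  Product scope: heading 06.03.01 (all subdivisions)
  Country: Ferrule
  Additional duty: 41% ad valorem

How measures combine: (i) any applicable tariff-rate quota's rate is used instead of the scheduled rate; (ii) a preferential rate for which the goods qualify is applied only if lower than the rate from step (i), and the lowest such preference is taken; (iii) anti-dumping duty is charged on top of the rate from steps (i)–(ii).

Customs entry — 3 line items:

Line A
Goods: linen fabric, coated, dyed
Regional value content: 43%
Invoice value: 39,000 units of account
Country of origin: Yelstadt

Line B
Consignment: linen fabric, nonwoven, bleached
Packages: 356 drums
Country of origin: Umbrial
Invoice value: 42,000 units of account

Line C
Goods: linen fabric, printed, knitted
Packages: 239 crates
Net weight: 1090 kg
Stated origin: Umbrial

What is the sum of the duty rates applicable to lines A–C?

78%

Line A: linen → 06.03; coated → 06.03.02; dyed → 06.03.02.02. Scheduled 21%. quota on 06.03.02.02 exhausted → over-quota 43%; Yelstadt agreement on 06.03: RVC < 50%. → 43%.
Line B: linen → 06.03; nonwoven → 06.03.03; bleached → 06.03.03.02. Scheduled 6%. No special measure applies. → 6%.
Line C: linen → 06.03; knitted → 06.03.01; printed → 06.03.01.01. Scheduled 29%. quota on 06.03.01 exhausted → over-quota 29%. → 29%.
Sum: 43% + 6% + 29% = 78%.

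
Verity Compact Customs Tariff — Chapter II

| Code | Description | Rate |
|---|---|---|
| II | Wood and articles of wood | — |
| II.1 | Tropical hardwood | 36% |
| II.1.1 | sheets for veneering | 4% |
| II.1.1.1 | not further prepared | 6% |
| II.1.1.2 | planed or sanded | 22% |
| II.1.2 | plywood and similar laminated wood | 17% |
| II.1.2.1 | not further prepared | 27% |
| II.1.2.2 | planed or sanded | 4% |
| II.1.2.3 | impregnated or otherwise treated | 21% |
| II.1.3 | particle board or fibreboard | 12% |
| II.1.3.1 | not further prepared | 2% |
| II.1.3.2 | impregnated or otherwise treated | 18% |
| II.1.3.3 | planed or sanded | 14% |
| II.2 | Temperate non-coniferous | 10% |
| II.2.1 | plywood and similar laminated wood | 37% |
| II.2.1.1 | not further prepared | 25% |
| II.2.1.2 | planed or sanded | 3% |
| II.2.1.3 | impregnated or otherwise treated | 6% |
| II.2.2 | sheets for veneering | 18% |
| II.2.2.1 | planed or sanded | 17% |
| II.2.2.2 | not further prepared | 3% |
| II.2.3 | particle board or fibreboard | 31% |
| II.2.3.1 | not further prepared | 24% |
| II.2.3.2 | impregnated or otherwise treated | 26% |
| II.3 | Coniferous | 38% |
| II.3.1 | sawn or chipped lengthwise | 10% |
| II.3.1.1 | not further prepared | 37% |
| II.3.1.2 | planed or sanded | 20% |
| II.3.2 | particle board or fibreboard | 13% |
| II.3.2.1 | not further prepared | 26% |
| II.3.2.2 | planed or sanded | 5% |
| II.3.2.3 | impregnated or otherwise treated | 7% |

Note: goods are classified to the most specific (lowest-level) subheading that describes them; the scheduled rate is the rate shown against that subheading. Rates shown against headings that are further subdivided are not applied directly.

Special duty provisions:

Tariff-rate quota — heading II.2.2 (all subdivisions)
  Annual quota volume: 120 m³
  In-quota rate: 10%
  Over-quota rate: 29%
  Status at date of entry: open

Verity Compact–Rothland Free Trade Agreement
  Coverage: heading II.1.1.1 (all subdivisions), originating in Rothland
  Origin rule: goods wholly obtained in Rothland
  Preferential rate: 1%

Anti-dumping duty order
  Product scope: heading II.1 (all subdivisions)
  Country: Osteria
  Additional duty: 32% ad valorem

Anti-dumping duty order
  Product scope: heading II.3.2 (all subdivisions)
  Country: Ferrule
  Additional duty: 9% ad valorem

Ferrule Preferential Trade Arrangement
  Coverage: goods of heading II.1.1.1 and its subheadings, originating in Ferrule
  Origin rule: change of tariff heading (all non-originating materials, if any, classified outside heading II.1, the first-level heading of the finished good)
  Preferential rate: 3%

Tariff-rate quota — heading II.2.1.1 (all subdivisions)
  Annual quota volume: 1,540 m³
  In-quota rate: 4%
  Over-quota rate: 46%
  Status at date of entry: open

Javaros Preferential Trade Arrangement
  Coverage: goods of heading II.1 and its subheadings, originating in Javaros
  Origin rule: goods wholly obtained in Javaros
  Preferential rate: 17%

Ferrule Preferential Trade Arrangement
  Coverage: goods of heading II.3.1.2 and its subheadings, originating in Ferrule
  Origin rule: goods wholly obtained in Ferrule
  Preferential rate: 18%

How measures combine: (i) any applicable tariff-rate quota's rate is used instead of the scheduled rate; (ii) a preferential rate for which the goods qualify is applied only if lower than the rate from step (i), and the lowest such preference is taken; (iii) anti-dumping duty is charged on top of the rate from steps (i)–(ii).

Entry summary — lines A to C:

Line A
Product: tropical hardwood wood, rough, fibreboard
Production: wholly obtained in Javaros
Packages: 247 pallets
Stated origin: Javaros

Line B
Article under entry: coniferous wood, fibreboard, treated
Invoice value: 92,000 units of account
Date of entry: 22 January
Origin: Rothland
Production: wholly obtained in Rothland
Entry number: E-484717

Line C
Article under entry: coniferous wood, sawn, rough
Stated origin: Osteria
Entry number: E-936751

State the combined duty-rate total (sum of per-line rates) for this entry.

46%

Line A: tropical hardwood → II.1; fibreboard → II.1.3; rough → II.1.3.1. Scheduled 2%. Javaros agreement on II.1: wholly obtained → 17% available; preference 17% not lower than 2% → no reduction. → 2%.
Line B: coniferous → II.3; fibreboard → II.3.2; treated → II.3.2.3. Scheduled 7%. Rothland agreement on II.1.1.1: II.3.2.3 not covered. → 7%.
Line C: coniferous → II.3; sawn → II.3.1; rough → II.3.1.1. Scheduled 37%. No special measure applies. → 37%.
Sum: 2% + 7% + 37% = 46%.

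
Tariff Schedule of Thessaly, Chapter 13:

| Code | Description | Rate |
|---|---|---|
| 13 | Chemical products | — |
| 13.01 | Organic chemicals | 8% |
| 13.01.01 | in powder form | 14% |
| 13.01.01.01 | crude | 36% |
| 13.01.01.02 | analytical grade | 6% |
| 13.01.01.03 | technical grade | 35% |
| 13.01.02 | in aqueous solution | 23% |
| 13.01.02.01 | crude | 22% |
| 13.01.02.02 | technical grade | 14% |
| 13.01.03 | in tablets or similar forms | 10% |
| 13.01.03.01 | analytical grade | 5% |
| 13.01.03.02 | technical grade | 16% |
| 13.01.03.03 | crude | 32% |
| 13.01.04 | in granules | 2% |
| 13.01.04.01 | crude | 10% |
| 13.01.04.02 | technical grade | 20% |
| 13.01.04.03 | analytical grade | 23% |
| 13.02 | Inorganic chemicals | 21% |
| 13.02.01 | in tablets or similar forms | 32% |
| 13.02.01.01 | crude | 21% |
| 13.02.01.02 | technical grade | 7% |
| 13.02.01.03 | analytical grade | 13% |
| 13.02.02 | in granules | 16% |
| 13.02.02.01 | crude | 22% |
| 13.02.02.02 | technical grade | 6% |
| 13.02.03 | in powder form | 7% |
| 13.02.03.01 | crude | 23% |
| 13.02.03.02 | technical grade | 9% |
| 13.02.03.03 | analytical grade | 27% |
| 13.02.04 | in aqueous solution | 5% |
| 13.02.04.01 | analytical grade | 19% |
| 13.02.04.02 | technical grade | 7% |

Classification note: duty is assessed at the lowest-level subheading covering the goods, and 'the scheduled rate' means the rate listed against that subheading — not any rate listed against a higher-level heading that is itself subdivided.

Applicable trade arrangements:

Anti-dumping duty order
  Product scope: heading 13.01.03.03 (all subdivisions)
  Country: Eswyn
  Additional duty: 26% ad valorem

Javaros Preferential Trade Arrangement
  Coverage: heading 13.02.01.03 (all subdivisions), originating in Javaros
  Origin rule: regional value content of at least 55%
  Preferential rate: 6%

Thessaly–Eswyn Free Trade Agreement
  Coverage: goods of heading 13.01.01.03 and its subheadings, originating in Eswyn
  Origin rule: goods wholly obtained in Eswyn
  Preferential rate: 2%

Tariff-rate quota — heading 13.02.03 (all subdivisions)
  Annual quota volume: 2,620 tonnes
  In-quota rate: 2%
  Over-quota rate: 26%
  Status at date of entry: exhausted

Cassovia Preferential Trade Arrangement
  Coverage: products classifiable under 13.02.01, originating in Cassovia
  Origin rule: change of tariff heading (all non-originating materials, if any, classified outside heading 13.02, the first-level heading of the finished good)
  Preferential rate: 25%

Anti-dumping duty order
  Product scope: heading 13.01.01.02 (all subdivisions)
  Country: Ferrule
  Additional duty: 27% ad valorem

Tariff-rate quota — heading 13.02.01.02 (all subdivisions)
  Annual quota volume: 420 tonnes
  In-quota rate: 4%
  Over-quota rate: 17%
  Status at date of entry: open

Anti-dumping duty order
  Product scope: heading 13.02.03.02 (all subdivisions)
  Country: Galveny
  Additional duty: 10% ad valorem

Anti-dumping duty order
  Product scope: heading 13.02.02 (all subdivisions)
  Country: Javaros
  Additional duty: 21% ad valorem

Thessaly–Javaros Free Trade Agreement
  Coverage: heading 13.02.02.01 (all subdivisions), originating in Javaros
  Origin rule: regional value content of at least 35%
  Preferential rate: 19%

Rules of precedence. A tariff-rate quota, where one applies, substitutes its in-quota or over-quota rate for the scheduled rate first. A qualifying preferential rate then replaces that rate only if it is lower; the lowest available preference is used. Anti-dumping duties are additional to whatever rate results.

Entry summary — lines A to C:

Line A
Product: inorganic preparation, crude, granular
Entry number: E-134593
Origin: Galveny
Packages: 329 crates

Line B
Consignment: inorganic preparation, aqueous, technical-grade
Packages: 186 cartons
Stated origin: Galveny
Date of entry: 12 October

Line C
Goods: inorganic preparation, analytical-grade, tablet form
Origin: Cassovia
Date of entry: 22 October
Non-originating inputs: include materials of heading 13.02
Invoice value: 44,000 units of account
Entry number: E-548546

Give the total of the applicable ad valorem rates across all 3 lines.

42%

Line A: inorganic → 13.02; granular → 13.02.02; crude → 13.02.02.01. Scheduled 22%. No special measure applies. → 22%.
Line B: inorganic → 13.02; aqueous → 13.02.04; technical-grade → 13.02.04.02. Scheduled 7%. No special measure applies. → 7%.
Line C: inorganic → 13.02; tablet form → 13.02.01; analytical-grade → 13.02.01.03. Scheduled 13%. Cassovia agreement on 13.02.01: CTH not met. → 13%.
Sum: 22% + 7% + 13% = 42%.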